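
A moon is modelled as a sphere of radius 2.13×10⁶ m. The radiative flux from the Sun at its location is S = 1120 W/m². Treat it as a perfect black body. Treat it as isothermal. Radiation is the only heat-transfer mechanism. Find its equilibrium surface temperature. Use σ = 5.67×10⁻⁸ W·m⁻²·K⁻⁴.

T ≈ 265 K

At equilibrium, absorbed power = emitted power.
Absorbing cross-section = πr² = 1.425×10¹³ m²; emitting surface = 4πr² = 5.701×10¹³ m² (ratio 4).
S·A_cross = εσ·A_surf·T⁴  ⇒  T⁴ = S/(4σ).
T⁴ = 1.00·1120/(4·5.67×10⁻⁸) = 4.938×10⁹ K⁴.
T = (4.938×10⁹)^(1/4).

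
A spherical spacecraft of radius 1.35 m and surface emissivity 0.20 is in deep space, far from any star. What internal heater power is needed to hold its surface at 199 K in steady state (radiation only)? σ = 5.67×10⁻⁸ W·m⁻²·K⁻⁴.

P ≈ 407 W

P = εσ·4πr²·T⁴.
4πr² = 22.90 m²; T⁴ = 1.568×10⁹ K⁴.
P = 0.20·5.67×10⁻⁸·22.90·1.568×10⁹.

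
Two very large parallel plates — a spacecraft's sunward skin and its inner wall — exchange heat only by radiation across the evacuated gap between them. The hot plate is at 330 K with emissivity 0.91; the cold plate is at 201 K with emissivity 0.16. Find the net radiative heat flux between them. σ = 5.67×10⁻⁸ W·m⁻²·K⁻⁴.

For two infinite grey parallel plates, q = σ(T₁⁴ − T₂⁴)/(1/ε₁ + 1/ε₂ − 1).
T₁⁴ − T₂⁴ = 1.186×10¹⁰ − 1.632×10⁹ = 1.023×10¹⁰ K⁴.
1/ε₁ + 1/ε₂ − 1 = 1.099 + 6.250 − 1 = 6.349.
q = 5.67×10⁻⁸ × 1.023×10¹⁰ / 6.349.

q ≈ 91.3 W/m²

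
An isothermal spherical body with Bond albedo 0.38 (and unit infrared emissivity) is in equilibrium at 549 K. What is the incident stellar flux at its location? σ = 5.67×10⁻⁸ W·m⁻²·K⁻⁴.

(1−a)S·πr² = σ·4πr²·T⁴ ⇒ S = 4σT⁴/(1−a).
S = 4·5.67×10⁻⁸·9.084×10¹⁰/0.620.

S ≈ 33200 W/m²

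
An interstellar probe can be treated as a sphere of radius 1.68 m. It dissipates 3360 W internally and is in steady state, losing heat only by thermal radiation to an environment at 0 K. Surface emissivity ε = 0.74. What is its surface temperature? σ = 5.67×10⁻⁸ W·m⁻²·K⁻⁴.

Steady state: internal power = radiated power, P = εσA T⁴.
Radiating area A = 4πr² = 35.47 m².
T⁴ = P/(εσA) = 3360/(0.74·5.67×10⁻⁸·35.47) = 2.258×10⁹ K⁴.
T = (2.258×10⁹)^(1/4).

T ≈ 218 K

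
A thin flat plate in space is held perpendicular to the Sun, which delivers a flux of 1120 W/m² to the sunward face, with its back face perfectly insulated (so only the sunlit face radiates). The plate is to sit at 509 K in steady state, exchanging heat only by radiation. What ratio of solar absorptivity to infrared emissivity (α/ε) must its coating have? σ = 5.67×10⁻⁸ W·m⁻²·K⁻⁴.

α/ε ≈ 3.40

Balance: αS·A = εσ·1A·T⁴ ⇒ α/ε = σT⁴/S.
α/ε = 5.67×10⁻⁸·(509)⁴/1120 = 5.67×10⁻⁸·6.712×10¹⁰/1120.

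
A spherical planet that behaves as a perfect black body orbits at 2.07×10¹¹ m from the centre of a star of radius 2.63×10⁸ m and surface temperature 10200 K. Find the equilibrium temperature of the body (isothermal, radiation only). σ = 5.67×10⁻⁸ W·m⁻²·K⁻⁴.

T ≈ 257 K

The star's surface emits σT_*⁴; at distance d the flux is S = σT_*⁴(R_*/d)².
S = 5.67×10⁻⁸·(10200)⁴·(2.63×10⁸/2.07×10¹¹)² = 990.7 W/m².
For an isothermal sphere T⁴ = (1−a)S/(4σ) = 4.368×10⁹ K⁴.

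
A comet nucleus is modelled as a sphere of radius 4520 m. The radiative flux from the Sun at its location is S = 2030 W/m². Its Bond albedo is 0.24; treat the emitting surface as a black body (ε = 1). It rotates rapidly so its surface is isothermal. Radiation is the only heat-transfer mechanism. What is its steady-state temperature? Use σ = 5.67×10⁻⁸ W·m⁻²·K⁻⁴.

T ≈ 287 K

At equilibrium, absorbed power = emitted power.
Absorbing cross-section = πr² = 6.418×10⁷ m²; emitting surface = 4πr² = 2.567×10⁸ m² (ratio 4).
(1−a)S·A_cross = εσ·A_surf·T⁴  ⇒  T⁴ = (1−a)S/(4σ).
T⁴ = 0.760·2030/(4·5.67×10⁻⁸) = 6.802×10⁹ K⁴.
T = (6.802×10⁹)^(1/4).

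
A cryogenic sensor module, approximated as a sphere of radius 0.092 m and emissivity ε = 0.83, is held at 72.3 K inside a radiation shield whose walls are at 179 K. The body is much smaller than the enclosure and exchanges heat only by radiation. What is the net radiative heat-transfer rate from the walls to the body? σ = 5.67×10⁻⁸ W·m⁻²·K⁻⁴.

P_net ≈ 5.00 W

For a small grey body in a large enclosure: P_net = εσA(T_body⁴ − T_wall⁴).
A = 4πr² = 0.1064 m²; T_body⁴ − T_wall⁴ = 2.732×10⁷ − 1.027×10⁹ = -9.993×10⁸ K⁴.
|P_net| = 0.83·5.67×10⁻⁸·0.1064·9.993×10⁸.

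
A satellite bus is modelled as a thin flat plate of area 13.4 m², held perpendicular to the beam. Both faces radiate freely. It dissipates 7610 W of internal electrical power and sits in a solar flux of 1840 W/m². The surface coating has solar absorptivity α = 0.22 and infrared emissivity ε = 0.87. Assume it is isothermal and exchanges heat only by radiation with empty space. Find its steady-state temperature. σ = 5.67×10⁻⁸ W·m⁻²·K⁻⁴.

T ≈ 315 K

At steady state, absorbed solar power + internal power = radiated power.
Absorbed: α·S·A_cross = 0.22·1840·13.40 = 5424 W (cross-section A).
Total input = 5424 + 7610 = 13030 W.
Radiated: εσ·A_surf·T⁴ with A_surf = 2A = 26.80 m².
T⁴ = 13030/(0.87·5.67×10⁻⁸·26.80) = 9.859×10⁹ K⁴.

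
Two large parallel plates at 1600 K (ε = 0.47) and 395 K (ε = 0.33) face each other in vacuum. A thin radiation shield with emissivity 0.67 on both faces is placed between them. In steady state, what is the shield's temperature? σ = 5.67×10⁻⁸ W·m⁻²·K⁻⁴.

T_s ≈ 1390 K

In steady state the net flux on the hot side equals that on the cold side.
σ(T₁⁴−T_s⁴)/D₁ = σ(T_s⁴−T₂⁴)/D₂, with D₁ = 1/ε₁+1/ε_s−1 = 2.620, D₂ = 1/ε_s+1/ε₂−1 = 3.523.
Solve for T_s⁴: T_s⁴ = (D₂·T₁⁴ + D₁·T₂⁴)/(D₁+D₂) = 3.769×10¹² K⁴.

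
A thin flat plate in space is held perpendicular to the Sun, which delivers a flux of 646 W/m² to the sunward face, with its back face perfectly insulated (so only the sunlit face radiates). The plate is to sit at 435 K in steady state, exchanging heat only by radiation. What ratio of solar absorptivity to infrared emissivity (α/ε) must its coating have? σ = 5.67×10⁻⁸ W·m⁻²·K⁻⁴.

Balance: αS·A = εσ·1A·T⁴ ⇒ α/ε = σT⁴/S.
α/ε = 5.67×10⁻⁸·(435)⁴/646 = 5.67×10⁻⁸·3.581×10¹⁰/646.

α/ε ≈ 3.14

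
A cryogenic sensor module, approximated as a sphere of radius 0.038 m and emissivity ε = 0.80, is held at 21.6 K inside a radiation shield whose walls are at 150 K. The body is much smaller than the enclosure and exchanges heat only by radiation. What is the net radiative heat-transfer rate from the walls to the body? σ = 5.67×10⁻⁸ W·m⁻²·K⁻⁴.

For a small grey body in a large enclosure: P_net = εσA(T_body⁴ − T_wall⁴).
A = 4πr² = 0.01815 m²; T_body⁴ − T_wall⁴ = 2.177×10⁵ − 5.062×10⁸ = -5.060×10⁸ K⁴.
|P_net| = 0.80·5.67×10⁻⁸·0.01815·5.060×10⁸.

P_net ≈ 0.417 W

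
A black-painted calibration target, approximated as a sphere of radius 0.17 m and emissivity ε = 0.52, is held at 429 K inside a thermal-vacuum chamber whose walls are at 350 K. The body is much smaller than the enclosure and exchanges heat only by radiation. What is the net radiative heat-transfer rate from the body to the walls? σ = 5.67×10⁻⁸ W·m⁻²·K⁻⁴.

For a small grey body in a large enclosure: P_net = εσA(T_body⁴ − T_wall⁴).
A = 4πr² = 0.3632 m²; T_body⁴ − T_wall⁴ = 3.387×10¹⁰ − 1.501×10¹⁰ = 1.886×10¹⁰ K⁴.
|P_net| = 0.52·5.67×10⁻⁸·0.3632·1.886×10¹⁰.

P_net ≈ 202 W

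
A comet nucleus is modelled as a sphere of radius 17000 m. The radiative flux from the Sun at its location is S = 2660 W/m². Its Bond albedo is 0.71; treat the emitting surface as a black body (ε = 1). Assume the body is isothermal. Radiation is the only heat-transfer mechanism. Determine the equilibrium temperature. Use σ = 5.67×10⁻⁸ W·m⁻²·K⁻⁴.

At equilibrium, absorbed power = emitted power.
Absorbing cross-section = πr² = 9.079×10⁸ m²; emitting surface = 4πr² = 3.632×10⁹ m² (ratio 4).
(1−a)S·A_cross = εσ·A_surf·T⁴  ⇒  T⁴ = (1−a)S/(4σ).
T⁴ = 0.290·2660/(4·5.67×10⁻⁸) = 3.401×10⁹ K⁴.
T = (3.401×10⁹)^(1/4).

T ≈ 241 K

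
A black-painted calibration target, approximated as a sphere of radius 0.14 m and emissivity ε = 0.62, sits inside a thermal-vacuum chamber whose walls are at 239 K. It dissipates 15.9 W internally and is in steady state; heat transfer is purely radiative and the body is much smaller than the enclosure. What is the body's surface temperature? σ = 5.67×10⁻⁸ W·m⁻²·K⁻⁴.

For a small grey body in a large enclosure, net radiated power = εσA(T⁴ − T_w⁴).
Steady state: P = εσA(T⁴ − T_w⁴) with A = 4πr² = 0.2463 m².
T⁴ = P/(εσA) + T_w⁴ = 15.9/(0.62·5.67×10⁻⁸·0.2463) + (239)⁴
    = 1.836×10⁹ + 3.263×10⁹ = 5.099×10⁹ K⁴.

T ≈ 267 K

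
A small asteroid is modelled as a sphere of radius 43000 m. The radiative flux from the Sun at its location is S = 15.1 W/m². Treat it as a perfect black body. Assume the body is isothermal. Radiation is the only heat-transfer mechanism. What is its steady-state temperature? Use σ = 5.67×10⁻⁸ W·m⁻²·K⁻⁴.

T ≈ 90.3 K

At equilibrium, absorbed power = emitted power.
Absorbing cross-section = πr² = 5.809×10⁹ m²; emitting surface = 4πr² = 2.324×10¹⁰ m² (ratio 4).
S·A_cross = εσ·A_surf·T⁴  ⇒  T⁴ = S/(4σ).
T⁴ = 1.00·15.1/(4·5.67×10⁻⁸) = 6.658×10⁷ K⁴.
T = (6.658×10⁷)^(1/4).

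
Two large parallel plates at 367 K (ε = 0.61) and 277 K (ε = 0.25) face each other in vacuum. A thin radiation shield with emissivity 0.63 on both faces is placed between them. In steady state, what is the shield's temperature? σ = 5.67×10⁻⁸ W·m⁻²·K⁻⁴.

T_s ≈ 345 K

In steady state the net flux on the hot side equals that on the cold side.
σ(T₁⁴−T_s⁴)/D₁ = σ(T_s⁴−T₂⁴)/D₂, with D₁ = 1/ε₁+1/ε_s−1 = 2.227, D₂ = 1/ε_s+1/ε₂−1 = 4.587.
Solve for T_s⁴: T_s⁴ = (D₂·T₁⁴ + D₁·T₂⁴)/(D₁+D₂) = 1.414×10¹⁰ K⁴.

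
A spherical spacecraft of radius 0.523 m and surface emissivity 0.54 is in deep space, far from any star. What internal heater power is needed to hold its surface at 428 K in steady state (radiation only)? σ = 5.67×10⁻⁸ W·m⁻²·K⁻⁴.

P = εσ·4πr²·T⁴.
4πr² = 3.437 m²; T⁴ = 3.356×10¹⁰ K⁴.
P = 0.54·5.67×10⁻⁸·3.437·3.356×10¹⁰.

P ≈ 3530 W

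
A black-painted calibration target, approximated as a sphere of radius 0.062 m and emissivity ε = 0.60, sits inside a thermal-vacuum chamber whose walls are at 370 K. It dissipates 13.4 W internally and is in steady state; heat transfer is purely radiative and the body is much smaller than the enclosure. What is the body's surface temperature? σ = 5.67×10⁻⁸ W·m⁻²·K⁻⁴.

T ≈ 405 K

For a small grey body in a large enclosure, net radiated power = εσA(T⁴ − T_w⁴).
Steady state: P = εσA(T⁴ − T_w⁴) with A = 4πr² = 0.04831 m².
T⁴ = P/(εσA) + T_w⁴ = 13.4/(0.60·5.67×10⁻⁸·0.04831) + (370)⁴
    = 8.154×10⁹ + 1.874×10¹⁰ = 2.690×10¹⁰ K⁴.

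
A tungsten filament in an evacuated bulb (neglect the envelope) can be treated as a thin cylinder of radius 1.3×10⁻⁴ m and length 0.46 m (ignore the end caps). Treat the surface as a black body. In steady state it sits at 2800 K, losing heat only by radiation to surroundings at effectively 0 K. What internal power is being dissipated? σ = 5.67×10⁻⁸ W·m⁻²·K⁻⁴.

Steady state: P = εσA T⁴.
A = 2πrL = 3.757×10⁻⁴ m²; T⁴ = (2800)⁴ = 6.147×10¹³ K⁴.
P = 1.0 × 5.67×10⁻⁸ × 3.757×10⁻⁴ × 6.147×10¹³.

P ≈ 1310 W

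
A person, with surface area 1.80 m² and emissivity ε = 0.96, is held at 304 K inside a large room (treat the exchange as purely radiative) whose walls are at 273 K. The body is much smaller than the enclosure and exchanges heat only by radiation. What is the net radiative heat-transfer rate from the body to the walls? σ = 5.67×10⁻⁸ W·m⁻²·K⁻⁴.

P_net ≈ 293 W

For a small grey body in a large enclosure: P_net = εσA(T_body⁴ − T_wall⁴).
A = 1.80 m²; T_body⁴ − T_wall⁴ = 8.541×10⁹ − 5.555×10⁹ = 2.986×10⁹ K⁴.
|P_net| = 0.96·5.67×10⁻⁸·1.800·2.986×10⁹.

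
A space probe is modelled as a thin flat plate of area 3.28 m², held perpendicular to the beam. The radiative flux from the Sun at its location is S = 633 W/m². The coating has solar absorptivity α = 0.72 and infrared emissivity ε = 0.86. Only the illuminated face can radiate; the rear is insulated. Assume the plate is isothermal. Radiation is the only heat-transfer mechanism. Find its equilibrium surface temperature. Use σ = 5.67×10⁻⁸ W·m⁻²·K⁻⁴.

T ≈ 311 K

At equilibrium, absorbed power = emitted power.
Absorbing cross-section = A = 3.280 m²; emitting surface = A = 3.280 m² (ratio 1).
αS·A_cross = εσ·A_surf·T⁴  ⇒  T⁴ = αS/(ε·1σ).
T⁴ = 0.720·633/(0.86·1·5.67×10⁻⁸) = 9.347×10⁹ K⁴.
T = (9.347×10⁹)^(1/4).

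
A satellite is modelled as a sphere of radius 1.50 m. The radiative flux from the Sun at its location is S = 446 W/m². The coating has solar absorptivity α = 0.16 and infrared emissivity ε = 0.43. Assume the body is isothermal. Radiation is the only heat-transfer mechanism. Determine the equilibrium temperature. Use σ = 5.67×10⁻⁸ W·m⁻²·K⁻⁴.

T ≈ 164 K

At equilibrium, absorbed power = emitted power.
Absorbing cross-section = πr² = 7.069 m²; emitting surface = 4πr² = 28.27 m² (ratio 4).
αS·A_cross = εσ·A_surf·T⁴  ⇒  T⁴ = αS/(ε·4σ).
T⁴ = 0.160·446/(0.43·4·5.67×10⁻⁸) = 7.317×10⁸ K⁴.
T = (7.317×10⁸)^(1/4).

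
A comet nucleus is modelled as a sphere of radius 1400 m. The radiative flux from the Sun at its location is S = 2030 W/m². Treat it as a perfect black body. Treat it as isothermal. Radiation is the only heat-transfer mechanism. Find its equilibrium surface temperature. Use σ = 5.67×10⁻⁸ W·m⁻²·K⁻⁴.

At equilibrium, absorbed power = emitted power.
Absorbing cross-section = πr² = 6.158×10⁶ m²; emitting surface = 4πr² = 2.463×10⁷ m² (ratio 4).
S·A_cross = εσ·A_surf·T⁴  ⇒  T⁴ = S/(4σ).
T⁴ = 1.00·2030/(4·5.67×10⁻⁸) = 8.951×10⁹ K⁴.
T = (8.951×10⁹)^(1/4).

T ≈ 308 K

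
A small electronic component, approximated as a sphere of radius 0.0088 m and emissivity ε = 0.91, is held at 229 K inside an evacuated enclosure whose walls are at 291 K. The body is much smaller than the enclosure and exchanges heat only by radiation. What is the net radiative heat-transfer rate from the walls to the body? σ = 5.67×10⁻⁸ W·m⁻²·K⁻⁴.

For a small grey body in a large enclosure: P_net = εσA(T_body⁴ − T_wall⁴).
A = 4πr² = 9.731×10⁻⁴ m²; T_body⁴ − T_wall⁴ = 2.750×10⁹ − 7.171×10⁹ = -4.421×10⁹ K⁴.
|P_net| = 0.91·5.67×10⁻⁸·9.731×10⁻⁴·4.421×10⁹.

P_net ≈ 0.222 W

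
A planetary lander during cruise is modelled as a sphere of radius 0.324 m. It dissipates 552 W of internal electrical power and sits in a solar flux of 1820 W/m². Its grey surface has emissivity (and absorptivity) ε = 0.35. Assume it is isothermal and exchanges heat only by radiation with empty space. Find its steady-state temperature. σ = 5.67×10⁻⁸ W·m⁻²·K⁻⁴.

T ≈ 413 K

At steady state, absorbed solar power + internal power = radiated power.
Absorbed: α·S·A_cross = 0.35·1820·0.3298 = 210.1 W (cross-section πr²).
Total input = 210.1 + 552 = 762.1 W.
Radiated: εσ·A_surf·T⁴ with A_surf = 4πr² = 1.319 m².
T⁴ = 762.1/(0.35·5.67×10⁻⁸·1.319) = 2.911×10¹⁰ K⁴.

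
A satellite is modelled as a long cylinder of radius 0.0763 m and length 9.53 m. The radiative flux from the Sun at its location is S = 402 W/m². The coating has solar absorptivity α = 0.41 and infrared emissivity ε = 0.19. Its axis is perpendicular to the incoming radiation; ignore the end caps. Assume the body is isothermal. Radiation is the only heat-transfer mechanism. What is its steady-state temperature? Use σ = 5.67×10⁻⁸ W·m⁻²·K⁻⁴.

At equilibrium, absorbed power = emitted power.
Absorbing cross-section = 2rL = 1.454 m²; emitting surface = 2πrL = 4.569 m² (ratio π).
αS·A_cross = εσ·A_surf·T⁴  ⇒  T⁴ = αS/(ε·πσ).
T⁴ = 0.410·402/(0.19·π·5.67×10⁻⁸) = 4.870×10⁹ K⁴.
T = (4.870×10⁹)^(1/4).

T ≈ 264 K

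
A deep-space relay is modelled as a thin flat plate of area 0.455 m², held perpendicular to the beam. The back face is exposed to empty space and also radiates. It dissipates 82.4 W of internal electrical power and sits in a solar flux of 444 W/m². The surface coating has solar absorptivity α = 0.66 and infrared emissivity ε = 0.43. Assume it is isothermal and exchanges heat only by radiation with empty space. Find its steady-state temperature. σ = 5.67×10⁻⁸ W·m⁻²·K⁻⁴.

At steady state, absorbed solar power + internal power = radiated power.
Absorbed: α·S·A_cross = 0.66·444·0.4550 = 133.3 W (cross-section A).
Total input = 133.3 + 82.4 = 215.7 W.
Radiated: εσ·A_surf·T⁴ with A_surf = 2A = 0.9100 m².
T⁴ = 215.7/(0.43·5.67×10⁻⁸·0.9100) = 9.724×10⁹ K⁴.

T ≈ 314 K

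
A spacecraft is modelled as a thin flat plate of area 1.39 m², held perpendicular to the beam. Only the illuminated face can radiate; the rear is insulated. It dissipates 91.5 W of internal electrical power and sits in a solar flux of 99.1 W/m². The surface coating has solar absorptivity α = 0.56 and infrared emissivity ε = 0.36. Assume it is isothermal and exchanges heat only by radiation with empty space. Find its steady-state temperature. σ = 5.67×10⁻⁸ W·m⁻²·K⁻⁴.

At steady state, absorbed solar power + internal power = radiated power.
Absorbed: α·S·A_cross = 0.56·99.1·1.390 = 77.14 W (cross-section A).
Total input = 77.14 + 91.5 = 168.6 W.
Radiated: εσ·A_surf·T⁴ with A_surf = A = 1.390 m².
T⁴ = 168.6/(0.36·5.67×10⁻⁸·1.390) = 5.944×10⁹ K⁴.

T ≈ 278 K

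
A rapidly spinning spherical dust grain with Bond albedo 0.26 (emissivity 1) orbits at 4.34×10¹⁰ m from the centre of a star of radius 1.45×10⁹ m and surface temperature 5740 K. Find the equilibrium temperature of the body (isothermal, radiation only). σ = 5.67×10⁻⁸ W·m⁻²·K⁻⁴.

T ≈ 688 K

The star's surface emits σT_*⁴; at distance d the flux is S = σT_*⁴(R_*/d)².
S = 5.67×10⁻⁸·(5740)⁴·(1.45×10⁹/4.34×10¹⁰)² = 68700 W/m².
For an isothermal sphere T⁴ = (1−a)S/(4σ) = 2.242×10¹¹ K⁴.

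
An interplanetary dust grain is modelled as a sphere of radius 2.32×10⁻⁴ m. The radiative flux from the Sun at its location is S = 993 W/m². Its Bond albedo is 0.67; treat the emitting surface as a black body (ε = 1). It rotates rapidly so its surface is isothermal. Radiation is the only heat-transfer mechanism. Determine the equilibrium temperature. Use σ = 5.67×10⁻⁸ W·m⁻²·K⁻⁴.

At equilibrium, absorbed power = emitted power.
Absorbing cross-section = πr² = 1.691×10⁻⁷ m²; emitting surface = 4πr² = 6.764×10⁻⁷ m² (ratio 4).
(1−a)S·A_cross = εσ·A_surf·T⁴  ⇒  T⁴ = (1−a)S/(4σ).
T⁴ = 0.330·993/(4·5.67×10⁻⁸) = 1.445×10⁹ K⁴.
T = (1.445×10⁹)^(1/4).

T ≈ 195 K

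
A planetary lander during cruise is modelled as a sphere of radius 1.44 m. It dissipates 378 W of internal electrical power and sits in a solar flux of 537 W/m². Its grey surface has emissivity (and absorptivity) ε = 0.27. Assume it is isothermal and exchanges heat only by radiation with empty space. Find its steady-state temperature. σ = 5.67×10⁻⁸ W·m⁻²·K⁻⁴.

T ≈ 240 K

At steady state, absorbed solar power + internal power = radiated power.
Absorbed: α·S·A_cross = 0.27·537·6.514 = 944.5 W (cross-section πr²).
Total input = 944.5 + 378 = 1323 W.
Radiated: εσ·A_surf·T⁴ with A_surf = 4πr² = 26.06 m².
T⁴ = 1323/(0.27·5.67×10⁻⁸·26.06) = 3.315×10⁹ K⁴.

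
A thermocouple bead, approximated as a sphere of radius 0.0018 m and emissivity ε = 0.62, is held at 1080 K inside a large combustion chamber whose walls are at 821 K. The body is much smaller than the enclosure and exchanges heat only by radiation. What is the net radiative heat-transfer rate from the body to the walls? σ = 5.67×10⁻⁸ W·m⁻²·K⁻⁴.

P_net ≈ 1.30 W

For a small grey body in a large enclosure: P_net = εσA(T_body⁴ − T_wall⁴).
A = 4πr² = 4.072×10⁻⁵ m²; T_body⁴ − T_wall⁴ = 1.360×10¹² − 4.543×10¹¹ = 9.062×10¹¹ K⁴.
|P_net| = 0.62·5.67×10⁻⁸·4.072×10⁻⁵·9.062×10¹¹.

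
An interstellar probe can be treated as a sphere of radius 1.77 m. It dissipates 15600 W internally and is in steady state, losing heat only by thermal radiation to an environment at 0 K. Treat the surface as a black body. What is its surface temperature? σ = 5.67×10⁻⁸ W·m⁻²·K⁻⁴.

T ≈ 289 K

Steady state: internal power = radiated power, P = εσA T⁴.
Radiating area A = 4πr² = 39.37 m².
T⁴ = P/(εσA) = 15600/(1.0·5.67×10⁻⁸·39.37) = 6.989×10⁹ K⁴.
T = (6.989×10⁹)^(1/4).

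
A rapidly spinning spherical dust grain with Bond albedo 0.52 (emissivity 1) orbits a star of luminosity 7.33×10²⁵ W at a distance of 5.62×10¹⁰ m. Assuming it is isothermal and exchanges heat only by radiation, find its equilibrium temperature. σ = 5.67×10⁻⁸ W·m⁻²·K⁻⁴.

T ≈ 250 K

First find the stellar flux at distance d: S = L/(4πd²) = 7.33×10²⁵/(4π·(5.62×10¹⁰)²) = 1847 W/m².
For an isothermal sphere, absorbed (1−a)S·πr² = emitted σ·4πr²·T⁴, so T⁴ = (1−a)S/(4σ).
T⁴ = 0.480·1847/(4·5.67×10⁻⁸) = 3.909×10⁹ K⁴.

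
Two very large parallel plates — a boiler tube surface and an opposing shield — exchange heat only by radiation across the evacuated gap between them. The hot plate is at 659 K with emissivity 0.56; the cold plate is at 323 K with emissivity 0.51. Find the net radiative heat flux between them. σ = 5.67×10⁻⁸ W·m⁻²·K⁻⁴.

For two infinite grey parallel plates, q = σ(T₁⁴ − T₂⁴)/(1/ε₁ + 1/ε₂ − 1).
T₁⁴ − T₂⁴ = 1.886×10¹¹ − 1.088×10¹⁰ = 1.777×10¹¹ K⁴.
1/ε₁ + 1/ε₂ − 1 = 1.786 + 1.961 − 1 = 2.746.
q = 5.67×10⁻⁸ × 1.777×10¹¹ / 2.746.

q ≈ 3670 W/m²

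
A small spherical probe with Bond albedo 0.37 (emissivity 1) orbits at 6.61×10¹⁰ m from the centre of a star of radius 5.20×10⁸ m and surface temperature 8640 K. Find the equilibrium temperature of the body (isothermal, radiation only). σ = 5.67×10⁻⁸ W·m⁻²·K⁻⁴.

The star's surface emits σT_*⁴; at distance d the flux is S = σT_*⁴(R_*/d)².
S = 5.67×10⁻⁸·(8640)⁴·(5.20×10⁸/6.61×10¹⁰)² = 19550 W/m².
For an isothermal sphere T⁴ = (1−a)S/(4σ) = 5.432×10¹⁰ K⁴.

T ≈ 483 K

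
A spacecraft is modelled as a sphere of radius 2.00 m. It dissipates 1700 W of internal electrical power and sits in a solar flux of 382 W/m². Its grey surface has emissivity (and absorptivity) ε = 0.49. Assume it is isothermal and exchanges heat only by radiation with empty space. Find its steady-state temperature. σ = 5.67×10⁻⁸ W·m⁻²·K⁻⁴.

At steady state, absorbed solar power + internal power = radiated power.
Absorbed: α·S·A_cross = 0.49·382·12.57 = 2352 W (cross-section πr²).
Total input = 2352 + 1700 = 4052 W.
Radiated: εσ·A_surf·T⁴ with A_surf = 4πr² = 50.27 m².
T⁴ = 4052/(0.49·5.67×10⁻⁸·50.27) = 2.902×10⁹ K⁴.

T ≈ 232 K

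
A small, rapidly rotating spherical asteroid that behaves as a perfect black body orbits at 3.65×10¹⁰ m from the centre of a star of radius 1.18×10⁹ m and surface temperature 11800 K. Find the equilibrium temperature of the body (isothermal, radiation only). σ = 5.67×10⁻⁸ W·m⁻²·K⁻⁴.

The star's surface emits σT_*⁴; at distance d the flux is S = σT_*⁴(R_*/d)².
S = 5.67×10⁻⁸·(11800)⁴·(1.18×10⁹/3.65×10¹⁰)² = 1.149×10⁶ W/m².
For an isothermal sphere T⁴ = (1−a)S/(4σ) = 5.066×10¹² K⁴.

T ≈ 1500 K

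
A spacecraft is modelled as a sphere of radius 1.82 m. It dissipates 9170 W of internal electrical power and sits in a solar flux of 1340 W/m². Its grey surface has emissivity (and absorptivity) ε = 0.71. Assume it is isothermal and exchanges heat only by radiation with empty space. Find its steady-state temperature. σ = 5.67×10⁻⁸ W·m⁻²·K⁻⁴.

At steady state, absorbed solar power + internal power = radiated power.
Absorbed: α·S·A_cross = 0.71·1340·10.41 = 9900 W (cross-section πr²).
Total input = 9900 + 9170 = 19070 W.
Radiated: εσ·A_surf·T⁴ with A_surf = 4πr² = 41.62 m².
T⁴ = 19070/(0.71·5.67×10⁻⁸·41.62) = 1.138×10¹⁰ K⁴.

T ≈ 327 K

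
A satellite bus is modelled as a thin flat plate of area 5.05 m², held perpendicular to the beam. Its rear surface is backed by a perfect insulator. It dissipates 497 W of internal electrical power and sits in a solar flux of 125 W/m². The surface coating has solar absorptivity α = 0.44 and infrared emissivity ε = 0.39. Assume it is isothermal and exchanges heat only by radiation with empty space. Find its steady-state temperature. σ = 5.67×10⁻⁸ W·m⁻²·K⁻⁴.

T ≈ 289 K

At steady state, absorbed solar power + internal power = radiated power.
Absorbed: α·S·A_cross = 0.44·125·5.050 = 277.8 W (cross-section A).
Total input = 277.8 + 497 = 774.8 W.
Radiated: εσ·A_surf·T⁴ with A_surf = A = 5.050 m².
T⁴ = 774.8/(0.39·5.67×10⁻⁸·5.050) = 6.938×10⁹ K⁴.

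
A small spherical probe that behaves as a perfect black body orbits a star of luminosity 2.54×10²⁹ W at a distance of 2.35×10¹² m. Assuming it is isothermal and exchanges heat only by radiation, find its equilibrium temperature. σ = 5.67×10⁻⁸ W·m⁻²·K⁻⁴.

First find the stellar flux at distance d: S = L/(4πd²) = 2.54×10²⁹/(4π·(2.35×10¹²)²) = 3660 W/m².
For an isothermal sphere, absorbed (1−a)S·πr² = emitted σ·4πr²·T⁴, so T⁴ = (1−a)S/(4σ).
T⁴ = 1.00·3660/(4·5.67×10⁻⁸) = 1.614×10¹⁰ K⁴.

T ≈ 356 K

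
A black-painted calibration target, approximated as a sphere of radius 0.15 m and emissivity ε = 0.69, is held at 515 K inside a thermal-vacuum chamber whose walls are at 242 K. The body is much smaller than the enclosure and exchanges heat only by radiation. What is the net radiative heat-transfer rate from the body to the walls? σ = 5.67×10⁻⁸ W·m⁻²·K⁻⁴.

P_net ≈ 740 W

For a small grey body in a large enclosure: P_net = εσA(T_body⁴ − T_wall⁴).
A = 4πr² = 0.2827 m²; T_body⁴ − T_wall⁴ = 7.034×10¹⁰ − 3.430×10⁹ = 6.691×10¹⁰ K⁴.
|P_net| = 0.69·5.67×10⁻⁸·0.2827·6.691×10¹⁰.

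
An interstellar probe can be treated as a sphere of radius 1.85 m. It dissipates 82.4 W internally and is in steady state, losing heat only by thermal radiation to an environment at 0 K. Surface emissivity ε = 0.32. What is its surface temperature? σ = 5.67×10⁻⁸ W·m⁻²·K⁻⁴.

T ≈ 101 K

Steady state: internal power = radiated power, P = εσA T⁴.
Radiating area A = 4πr² = 43.01 m².
T⁴ = P/(εσA) = 82.4/(0.32·5.67×10⁻⁸·43.01) = 1.056×10⁸ K⁴.
T = (1.056×10⁸)^(1/4).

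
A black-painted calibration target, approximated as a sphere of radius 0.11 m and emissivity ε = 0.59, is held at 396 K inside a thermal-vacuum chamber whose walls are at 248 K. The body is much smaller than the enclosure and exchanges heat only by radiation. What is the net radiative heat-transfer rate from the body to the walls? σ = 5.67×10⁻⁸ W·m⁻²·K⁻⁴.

P_net ≈ 106 W

For a small grey body in a large enclosure: P_net = εσA(T_body⁴ − T_wall⁴).
A = 4πr² = 0.1521 m²; T_body⁴ − T_wall⁴ = 2.459×10¹⁰ − 3.783×10⁹ = 2.081×10¹⁰ K⁴.
|P_net| = 0.59·5.67×10⁻⁸·0.1521·2.081×10¹⁰.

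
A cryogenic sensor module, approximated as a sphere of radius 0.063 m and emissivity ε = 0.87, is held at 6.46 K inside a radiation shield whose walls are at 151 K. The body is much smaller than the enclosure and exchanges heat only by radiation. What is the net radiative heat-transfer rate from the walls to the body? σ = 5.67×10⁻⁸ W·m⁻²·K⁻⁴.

P_net ≈ 1.28 W

For a small grey body in a large enclosure: P_net = εσA(T_body⁴ − T_wall⁴).
A = 4πr² = 0.04988 m²; T_body⁴ − T_wall⁴ = 1742 − 5.199×10⁸ = -5.199×10⁸ K⁴.
|P_net| = 0.87·5.67×10⁻⁸·0.04988·5.199×10⁸.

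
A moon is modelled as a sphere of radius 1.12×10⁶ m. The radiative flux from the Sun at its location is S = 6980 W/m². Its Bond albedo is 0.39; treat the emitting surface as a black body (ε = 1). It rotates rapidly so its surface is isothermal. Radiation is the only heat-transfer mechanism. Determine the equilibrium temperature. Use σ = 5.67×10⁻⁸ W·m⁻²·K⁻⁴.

At equilibrium, absorbed power = emitted power.
Absorbing cross-section = πr² = 3.941×10¹² m²; emitting surface = 4πr² = 1.576×10¹³ m² (ratio 4).
(1−a)S·A_cross = εσ·A_surf·T⁴  ⇒  T⁴ = (1−a)S/(4σ).
T⁴ = 0.610·6980/(4·5.67×10⁻⁸) = 1.877×10¹⁰ K⁴.
T = (1.877×10¹⁰)^(1/4).

T ≈ 370 K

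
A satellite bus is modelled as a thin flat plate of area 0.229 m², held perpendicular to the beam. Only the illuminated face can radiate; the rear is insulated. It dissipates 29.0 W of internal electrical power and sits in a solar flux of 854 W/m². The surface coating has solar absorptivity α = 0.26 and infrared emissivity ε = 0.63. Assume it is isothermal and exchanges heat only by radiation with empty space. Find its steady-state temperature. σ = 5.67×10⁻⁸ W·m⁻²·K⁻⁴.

At steady state, absorbed solar power + internal power = radiated power.
Absorbed: α·S·A_cross = 0.26·854·0.2290 = 50.85 W (cross-section A).
Total input = 50.85 + 29.0 = 79.85 W.
Radiated: εσ·A_surf·T⁴ with A_surf = A = 0.2290 m².
T⁴ = 79.85/(0.63·5.67×10⁻⁸·0.2290) = 9.761×10⁹ K⁴.

T ≈ 314 K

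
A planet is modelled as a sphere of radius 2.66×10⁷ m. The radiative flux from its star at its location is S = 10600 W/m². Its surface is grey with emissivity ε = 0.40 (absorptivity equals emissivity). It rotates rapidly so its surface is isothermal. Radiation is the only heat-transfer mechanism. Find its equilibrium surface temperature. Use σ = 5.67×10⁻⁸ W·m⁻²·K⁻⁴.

T ≈ 465 K

At equilibrium, absorbed power = emitted power.
Absorbing cross-section = πr² = 2.223×10¹⁵ m²; emitting surface = 4πr² = 8.891×10¹⁵ m² (ratio 4).
εS·A_cross = εσ·A_surf·T⁴  ⇒  T⁴ = S/(4σ)   (ε cancels).
T⁴ = 10600/(4·5.67×10⁻⁸) = 4.674×10¹⁰ K⁴.
T = (4.674×10¹⁰)^(1/4).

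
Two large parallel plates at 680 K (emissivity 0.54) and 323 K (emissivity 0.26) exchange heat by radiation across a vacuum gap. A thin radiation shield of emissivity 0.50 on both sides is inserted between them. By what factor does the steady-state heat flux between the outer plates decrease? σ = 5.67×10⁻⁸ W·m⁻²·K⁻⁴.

factor ≈ 1.64

Without shield: q₀ = σΔ(T⁴)/(1/ε₁+1/ε₂−1) with denominator 4.698.
With shield the two gaps are in series; the resistances add: (1/ε₁+1/ε_s−1)+(1/ε_s+1/ε₂−1) = 2.852+4.846 = 7.698.
Heat-flux ratio q₀/q = 7.698/4.698.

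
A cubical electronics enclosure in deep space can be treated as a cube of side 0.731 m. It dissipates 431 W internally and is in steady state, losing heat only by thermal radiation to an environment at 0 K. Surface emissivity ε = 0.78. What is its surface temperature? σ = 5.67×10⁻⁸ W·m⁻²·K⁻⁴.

Steady state: internal power = radiated power, P = εσA T⁴.
Radiating area A = 6L² = 3.206 m².
T⁴ = P/(εσA) = 431/(0.78·5.67×10⁻⁸·3.206) = 3.040×10⁹ K⁴.
T = (3.040×10⁹)^(1/4).

T ≈ 235 K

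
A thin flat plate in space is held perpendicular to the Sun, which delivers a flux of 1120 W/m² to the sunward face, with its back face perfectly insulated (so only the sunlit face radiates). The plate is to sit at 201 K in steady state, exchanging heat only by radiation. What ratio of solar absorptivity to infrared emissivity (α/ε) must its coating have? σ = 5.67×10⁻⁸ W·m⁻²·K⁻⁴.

α/ε ≈ 0.0826

Balance: αS·A = εσ·1A·T⁴ ⇒ α/ε = σT⁴/S.
α/ε = 5.67×10⁻⁸·(201)⁴/1120 = 5.67×10⁻⁸·1.632×10⁹/1120.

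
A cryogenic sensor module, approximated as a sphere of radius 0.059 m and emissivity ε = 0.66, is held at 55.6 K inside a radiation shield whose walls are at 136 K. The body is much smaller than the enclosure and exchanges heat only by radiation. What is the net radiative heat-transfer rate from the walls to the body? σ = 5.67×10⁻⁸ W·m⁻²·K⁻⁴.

For a small grey body in a large enclosure: P_net = εσA(T_body⁴ − T_wall⁴).
A = 4πr² = 0.04374 m²; T_body⁴ − T_wall⁴ = 9.557×10⁶ − 3.421×10⁸ = -3.325×10⁸ K⁴.
|P_net| = 0.66·5.67×10⁻⁸·0.04374·3.325×10⁸.

P_net ≈ 0.544 W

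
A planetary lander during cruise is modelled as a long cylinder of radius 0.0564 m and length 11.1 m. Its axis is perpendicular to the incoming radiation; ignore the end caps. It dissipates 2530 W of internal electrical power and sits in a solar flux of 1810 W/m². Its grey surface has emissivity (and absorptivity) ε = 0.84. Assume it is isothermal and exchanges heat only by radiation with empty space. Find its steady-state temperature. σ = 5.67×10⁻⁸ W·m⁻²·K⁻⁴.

At steady state, absorbed solar power + internal power = radiated power.
Absorbed: α·S·A_cross = 0.84·1810·1.252 = 1904 W (cross-section 2rL).
Total input = 1904 + 2530 = 4434 W.
Radiated: εσ·A_surf·T⁴ with A_surf = 2πrL = 3.934 m².
T⁴ = 4434/(0.84·5.67×10⁻⁸·3.934) = 2.367×10¹⁰ K⁴.

T ≈ 392 K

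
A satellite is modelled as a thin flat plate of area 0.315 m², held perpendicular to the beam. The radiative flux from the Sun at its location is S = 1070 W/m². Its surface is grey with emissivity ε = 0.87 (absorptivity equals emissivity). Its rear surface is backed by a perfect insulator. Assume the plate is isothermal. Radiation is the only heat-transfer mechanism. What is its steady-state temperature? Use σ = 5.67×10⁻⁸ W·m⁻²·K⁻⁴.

At equilibrium, absorbed power = emitted power.
Absorbing cross-section = A = 0.3150 m²; emitting surface = A = 0.3150 m² (ratio 1).
εS·A_cross = εσ·A_surf·T⁴  ⇒  T⁴ = S/(1σ)   (ε cancels).
T⁴ = 1070/(1·5.67×10⁻⁸) = 1.887×10¹⁰ K⁴.
T = (1.887×10¹⁰)^(1/4).

T ≈ 371 K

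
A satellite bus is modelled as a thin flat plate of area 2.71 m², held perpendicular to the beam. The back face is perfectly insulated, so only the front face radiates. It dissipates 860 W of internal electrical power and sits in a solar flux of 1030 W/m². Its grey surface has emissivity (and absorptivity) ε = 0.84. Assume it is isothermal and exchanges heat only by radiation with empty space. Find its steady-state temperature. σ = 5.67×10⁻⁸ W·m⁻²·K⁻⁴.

T ≈ 397 K

At steady state, absorbed solar power + internal power = radiated power.
Absorbed: α·S·A_cross = 0.84·1030·2.710 = 2345 W (cross-section A).
Total input = 2345 + 860 = 3205 W.
Radiated: εσ·A_surf·T⁴ with A_surf = A = 2.710 m².
T⁴ = 3205/(0.84·5.67×10⁻⁸·2.710) = 2.483×10¹⁰ K⁴.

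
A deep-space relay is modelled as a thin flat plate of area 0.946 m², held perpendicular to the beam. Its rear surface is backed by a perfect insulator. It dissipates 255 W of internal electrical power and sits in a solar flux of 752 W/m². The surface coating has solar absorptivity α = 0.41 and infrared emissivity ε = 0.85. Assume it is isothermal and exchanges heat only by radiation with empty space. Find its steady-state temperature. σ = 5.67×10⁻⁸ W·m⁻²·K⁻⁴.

At steady state, absorbed solar power + internal power = radiated power.
Absorbed: α·S·A_cross = 0.41·752·0.9460 = 291.7 W (cross-section A).
Total input = 291.7 + 255 = 546.7 W.
Radiated: εσ·A_surf·T⁴ with A_surf = A = 0.9460 m².
T⁴ = 546.7/(0.85·5.67×10⁻⁸·0.9460) = 1.199×10¹⁰ K⁴.

T ≈ 331 K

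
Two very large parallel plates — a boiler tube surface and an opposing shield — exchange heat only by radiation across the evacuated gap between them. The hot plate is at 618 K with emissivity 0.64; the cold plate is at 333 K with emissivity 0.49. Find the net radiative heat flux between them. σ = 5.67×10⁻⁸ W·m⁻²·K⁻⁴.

For two infinite grey parallel plates, q = σ(T₁⁴ − T₂⁴)/(1/ε₁ + 1/ε₂ − 1).
T₁⁴ − T₂⁴ = 1.459×10¹¹ − 1.230×10¹⁰ = 1.336×10¹¹ K⁴.
1/ε₁ + 1/ε₂ − 1 = 1.562 + 2.041 − 1 = 2.603.
q = 5.67×10⁻⁸ × 1.336×10¹¹ / 2.603.

q ≈ 2910 W/m²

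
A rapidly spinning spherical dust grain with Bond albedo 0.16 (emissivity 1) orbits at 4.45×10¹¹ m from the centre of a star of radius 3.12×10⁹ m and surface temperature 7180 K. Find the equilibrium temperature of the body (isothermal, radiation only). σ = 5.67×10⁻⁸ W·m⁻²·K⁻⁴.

T ≈ 407 K

The star's surface emits σT_*⁴; at distance d the flux is S = σT_*⁴(R_*/d)².
S = 5.67×10⁻⁸·(7180)⁴·(3.12×10⁹/4.45×10¹¹)² = 7407 W/m².
For an isothermal sphere T⁴ = (1−a)S/(4σ) = 2.744×10¹⁰ K⁴.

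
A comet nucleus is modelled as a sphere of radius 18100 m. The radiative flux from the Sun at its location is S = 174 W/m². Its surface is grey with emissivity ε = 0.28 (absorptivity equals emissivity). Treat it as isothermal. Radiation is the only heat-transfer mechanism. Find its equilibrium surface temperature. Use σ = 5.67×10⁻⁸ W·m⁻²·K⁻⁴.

T ≈ 166 K

At equilibrium, absorbed power = emitted power.
Absorbing cross-section = πr² = 1.029×10⁹ m²; emitting surface = 4πr² = 4.117×10⁹ m² (ratio 4).
εS·A_cross = εσ·A_surf·T⁴  ⇒  T⁴ = S/(4σ)   (ε cancels).
T⁴ = 174/(4·5.67×10⁻⁸) = 7.672×10⁸ K⁴.
T = (7.672×10⁸)^(1/4).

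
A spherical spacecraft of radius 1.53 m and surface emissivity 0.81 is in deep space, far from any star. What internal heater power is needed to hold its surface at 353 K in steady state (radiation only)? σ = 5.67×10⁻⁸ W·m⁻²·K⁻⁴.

P ≈ 21000 W

P = εσ·4πr²·T⁴.
4πr² = 29.42 m²; T⁴ = 1.553×10¹⁰ K⁴.
P = 0.81·5.67×10⁻⁸·29.42·1.553×10¹⁰.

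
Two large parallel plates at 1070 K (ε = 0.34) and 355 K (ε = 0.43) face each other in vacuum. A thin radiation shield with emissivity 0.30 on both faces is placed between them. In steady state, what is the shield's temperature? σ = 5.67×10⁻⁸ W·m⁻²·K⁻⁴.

T_s ≈ 889 K

In steady state the net flux on the hot side equals that on the cold side.
σ(T₁⁴−T_s⁴)/D₁ = σ(T_s⁴−T₂⁴)/D₂, with D₁ = 1/ε₁+1/ε_s−1 = 5.275, D₂ = 1/ε_s+1/ε₂−1 = 4.659.
Solve for T_s⁴: T_s⁴ = (D₂·T₁⁴ + D₁·T₂⁴)/(D₁+D₂) = 6.232×10¹¹ K⁴.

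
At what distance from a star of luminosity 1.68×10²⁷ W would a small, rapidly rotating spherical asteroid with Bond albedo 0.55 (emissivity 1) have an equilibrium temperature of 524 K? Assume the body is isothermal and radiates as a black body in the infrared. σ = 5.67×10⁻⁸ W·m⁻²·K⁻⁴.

For an isothermal black-emitting sphere, (1−a)S·πr² = σ·4πr²·T⁴ ⇒ S = 4σT⁴/(1−a).
S = 4·5.67×10⁻⁸·(524)⁴/0.450 = 38000 W/m².
Flux falls as S = L/(4πd²), so d = √(L/(4πS)) = √(1.68×10²⁷/(4π·38000)).

d ≈ 5.93×10¹⁰ m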